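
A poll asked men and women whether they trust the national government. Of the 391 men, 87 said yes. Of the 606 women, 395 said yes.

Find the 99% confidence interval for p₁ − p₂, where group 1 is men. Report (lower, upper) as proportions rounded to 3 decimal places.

Sample proportions: 87/391 = 0.2225, 395/606 = 0.6518.
Each SE is √(p̂(1−p̂)/n): √(0.2225·0.7775/391) = 0.02103 and √(0.6518·0.3482/606) = 0.01935.
SE(p̂₁ − p̂₂) = √(SE₁² + SE₂²) = √(0.0004422609 + 0.0003744225) = 0.02858, since the two samples are independent.
At 99% confidence z* = 2.576; margin = 2.576 × 0.02858 = 0.07362.
The difference is 0.2225 − 0.6518 = -0.4293, so the interval is -0.4293 ± 0.07362 = (-0.503, -0.356).

(-0.503, -0.356)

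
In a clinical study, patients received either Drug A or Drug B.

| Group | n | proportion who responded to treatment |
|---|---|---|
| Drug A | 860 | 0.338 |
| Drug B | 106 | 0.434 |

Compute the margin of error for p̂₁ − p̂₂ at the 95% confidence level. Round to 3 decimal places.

0.100

SE₁ = √(p̂₁(1−p̂₁)/n₁) = √(0.3380·0.6620/860) = 0.01613; SE₂ = √(0.4340·0.5660/106) = 0.04814.
Independent samples: SE of the difference = √(SE₁² + SE₂²) = √(0.0002601769 + 0.0023174596) = 0.05077.
z* for 95% confidence is 1.960, so the margin of error is 1.960 × 0.05077 = 0.09951.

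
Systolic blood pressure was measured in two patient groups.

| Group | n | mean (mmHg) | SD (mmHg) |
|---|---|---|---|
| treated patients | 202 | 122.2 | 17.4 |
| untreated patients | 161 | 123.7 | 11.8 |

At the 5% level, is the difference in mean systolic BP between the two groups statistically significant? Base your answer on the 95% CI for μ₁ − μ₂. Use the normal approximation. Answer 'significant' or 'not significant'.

Per-group SEs: s₁/√n₁ = 17.4/√202 = 1.2243, s₂/√n₂ = 11.8/√161 = 0.9300.
Unpooled SE of the difference: √(1.49891049 + 0.8649) = 1.5375.
Margin of error = z* · SE = 1.960 × 1.5375 = 3.0135.
x̄₁ − x̄₂ = 122.2 − 123.7 = -1.5000.
CI: -1.5000 ± 3.0135 = (-4.5135, 1.5135).
The interval (-4.5135, 1.5135) contains 0, so the difference is not significant.

not significant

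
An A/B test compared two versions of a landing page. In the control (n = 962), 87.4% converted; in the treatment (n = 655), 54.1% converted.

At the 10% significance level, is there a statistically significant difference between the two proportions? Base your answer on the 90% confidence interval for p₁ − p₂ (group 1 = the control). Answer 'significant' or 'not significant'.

significant

SE₁ = √(p̂₁(1−p̂₁)/n₁) = √(0.8740·0.1260/962) = 0.01070; SE₂ = √(0.5410·0.4590/655) = 0.01947.
Independent samples: SE of the difference = √(SE₁² + SE₂²) = √(0.00011449 + 0.0003790809) = 0.02222.
z* for 90% confidence is 1.645, so the margin of error is 1.645 × 0.02222 = 0.03655.
Point estimate p̂₁ − p̂₂ = 0.8740 − 0.5410 = 0.3330.
0.3330 ± 0.03655 → (0.29645, 0.36955).
The interval (0.29645, 0.36955) does not contain 0, so the difference is significant.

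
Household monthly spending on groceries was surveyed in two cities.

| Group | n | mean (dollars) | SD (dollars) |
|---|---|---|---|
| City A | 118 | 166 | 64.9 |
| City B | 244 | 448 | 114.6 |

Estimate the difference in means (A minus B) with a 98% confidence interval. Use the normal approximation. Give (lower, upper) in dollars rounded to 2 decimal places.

SE₁ = s₁/√n₁ = 64.9/√118 = 5.9745; SE₂ = 114.6/√244 = 7.3365.
Independent samples, unequal variances: SE_diff = √(SE₁² + SE₂²) = √(35.69465025 + 53.82423225) = 9.4614.
z* = 2.326, so margin of error = 2.326 × 9.4614 = 22.0072.
Difference in means = 166 − 448 = -282.0000.
-282.0000 ± 22.0072 → (-304.01, -259.99).

(-304.01, -259.99)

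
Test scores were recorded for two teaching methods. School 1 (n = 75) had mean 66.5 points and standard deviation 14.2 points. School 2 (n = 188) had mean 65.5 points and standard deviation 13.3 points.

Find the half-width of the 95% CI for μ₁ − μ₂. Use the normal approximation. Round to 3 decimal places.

3.734

SE₁ = s₁/√n₁ = 14.2/√75 = 1.6397; SE₂ = 13.3/√188 = 0.9700.
Independent samples, unequal variances: SE_diff = √(SE₁² + SE₂²) = √(2.68861609 + 0.9409) = 1.9051.
z* = 1.960, so margin of error = 1.960 × 1.9051 = 3.7340.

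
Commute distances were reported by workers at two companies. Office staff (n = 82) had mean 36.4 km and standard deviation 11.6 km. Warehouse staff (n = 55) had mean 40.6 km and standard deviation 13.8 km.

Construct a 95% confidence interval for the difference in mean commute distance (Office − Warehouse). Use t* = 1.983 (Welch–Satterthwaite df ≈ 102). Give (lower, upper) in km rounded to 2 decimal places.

Per-group SEs: s₁/√n₁ = 11.6/√82 = 1.2810, s₂/√n₂ = 13.8/√55 = 1.8608.
Unpooled SE of the difference: √(1.640961 + 3.46257664) = 2.2591.
Margin of error = t* · SE = 1.983 × 2.2591 = 4.4798.
x̄₁ − x̄₂ = 36.4 − 40.6 = -4.2000.
CI: -4.2000 ± 4.4798 = (-8.68, 0.28).

(-8.68, 0.28)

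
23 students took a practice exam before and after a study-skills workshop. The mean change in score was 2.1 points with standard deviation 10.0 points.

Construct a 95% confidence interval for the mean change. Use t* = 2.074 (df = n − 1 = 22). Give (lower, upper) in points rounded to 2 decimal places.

(-2.22, 6.42)

This is a matched-pairs design, so SE = s_d/√n = 10.0/√23 = 2.0851.
Margin = 2.074 × 2.0851 = 4.3245; the interval is 2.1 ± 4.3245 = (-2.22, 6.42).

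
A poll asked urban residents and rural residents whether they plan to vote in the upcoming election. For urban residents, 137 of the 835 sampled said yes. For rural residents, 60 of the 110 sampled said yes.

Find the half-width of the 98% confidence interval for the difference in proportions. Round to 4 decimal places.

Sample proportions: 137/835 = 0.1641, 60/110 = 0.5455.
Each SE is √(p̂(1−p̂)/n): √(0.1641·0.8359/835) = 0.01282 and √(0.5455·0.4545/110) = 0.04748.
SE(p̂₁ − p̂₂) = √(SE₁² + SE₂²) = √(0.0001643524 + 0.0022543504) = 0.04918, since the two samples are independent.
At 98% confidence z* = 2.326; margin = 2.326 × 0.04918 = 0.11439.

0.1144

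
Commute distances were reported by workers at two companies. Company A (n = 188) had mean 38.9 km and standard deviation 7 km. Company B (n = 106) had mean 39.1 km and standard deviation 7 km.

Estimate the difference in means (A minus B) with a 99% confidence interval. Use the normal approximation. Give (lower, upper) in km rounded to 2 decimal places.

(-2.39, 1.99)

Per-group SEs: s₁/√n₁ = 7/√188 = 0.5105, s₂/√n₂ = 7/√106 = 0.6799.
Unpooled SE of the difference: √(0.26061025 + 0.46226401) = 0.8502.
Margin of error = z* · SE = 2.576 × 0.8502 = 2.1901.
x̄₁ − x̄₂ = 38.9 − 39.1 = -0.2000.
CI: -0.2000 ± 2.1901 = (-2.39, 1.99).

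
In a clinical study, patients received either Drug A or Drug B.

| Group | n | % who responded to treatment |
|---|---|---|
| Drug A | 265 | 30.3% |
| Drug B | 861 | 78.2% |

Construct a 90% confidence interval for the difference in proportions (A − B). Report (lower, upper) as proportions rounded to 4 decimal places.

(-0.5309, -0.4271)

Each SE is √(p̂(1−p̂)/n): √(0.3030·0.6970/265) = 0.02823 and √(0.7820·0.2180/861) = 0.01407.
SE(p̂₁ − p̂₂) = √(SE₁² + SE₂²) = √(0.0007969329 + 0.0001979649) = 0.03154, since the two samples are independent.
At 90% confidence z* = 1.645; margin = 1.645 × 0.03154 = 0.05188.
The difference is 0.3030 − 0.7820 = -0.4790, so the interval is -0.4790 ± 0.05188 = (-0.5309, -0.4271).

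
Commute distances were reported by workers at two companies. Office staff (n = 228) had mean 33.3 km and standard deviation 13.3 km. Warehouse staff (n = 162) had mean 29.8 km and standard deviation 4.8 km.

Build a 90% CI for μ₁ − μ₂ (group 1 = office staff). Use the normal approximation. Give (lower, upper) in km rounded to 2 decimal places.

(1.92, 5.08)

Standard errors of each mean: 13.3/√228 = 0.8808 and 4.8/√162 = 0.3771.
SE(x̄₁ − x̄₂) = √(0.8808² + 0.3771²) = 0.9581 for independent samples with unequal variances.
With z* = 1.645, the margin is 1.645 × 0.9581 = 1.5761.
x̄₁ − x̄₂ = 33.3 − 29.8 = 3.5000; the interval is 3.5000 ± 1.5761 = (1.92, 5.08).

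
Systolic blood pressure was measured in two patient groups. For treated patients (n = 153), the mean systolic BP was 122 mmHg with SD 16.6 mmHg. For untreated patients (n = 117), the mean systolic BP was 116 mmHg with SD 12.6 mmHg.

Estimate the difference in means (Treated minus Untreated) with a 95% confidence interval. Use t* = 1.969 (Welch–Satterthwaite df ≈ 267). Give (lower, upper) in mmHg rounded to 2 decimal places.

(2.50, 9.50)

Per-group SEs: s₁/√n₁ = 16.6/√153 = 1.3420, s₂/√n₂ = 12.6/√117 = 1.1649.
Unpooled SE of the difference: √(1.800964 + 1.35699201) = 1.7771.
Margin of error = t* · SE = 1.969 × 1.7771 = 3.4991.
x̄₁ − x̄₂ = 122 − 116 = 6.0000.
CI: 6.0000 ± 3.4991 = (2.50, 9.50).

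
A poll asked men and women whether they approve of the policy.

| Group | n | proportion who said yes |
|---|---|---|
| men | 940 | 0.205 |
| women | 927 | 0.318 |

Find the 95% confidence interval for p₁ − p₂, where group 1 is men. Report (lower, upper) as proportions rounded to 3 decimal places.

Each SE is √(p̂(1−p̂)/n): √(0.2050·0.7950/940) = 0.01317 and √(0.3180·0.6820/927) = 0.01530.
SE(p̂₁ − p̂₂) = √(SE₁² + SE₂²) = √(0.0001734489 + 0.00023409) = 0.02019, since the two samples are independent.
At 95% confidence z* = 1.960; margin = 1.960 × 0.02019 = 0.03957.
The difference is 0.2050 − 0.3180 = -0.1130, so the interval is -0.1130 ± 0.03957 = (-0.153, -0.073).

(-0.153, -0.073)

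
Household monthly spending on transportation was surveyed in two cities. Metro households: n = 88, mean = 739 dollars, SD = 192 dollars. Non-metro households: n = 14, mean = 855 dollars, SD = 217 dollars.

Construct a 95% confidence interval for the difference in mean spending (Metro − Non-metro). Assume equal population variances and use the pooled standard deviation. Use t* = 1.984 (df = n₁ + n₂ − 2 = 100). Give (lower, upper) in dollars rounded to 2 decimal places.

Pooled variance s_p² = [87·192² + 13·217²] / (88+14−2) = 38193.2500, so s_p = 195.4309.
SE_diff = s_p·√(1/n₁ + 1/n₂) = 195.4309·√(1/88 + 1/14) = 56.2326.
t* = 1.984; margin = 1.984 × 56.2326 = 111.5655.
Difference = 739 − 855 = -116.0000.
-116.0000 ± 111.5655 → (-227.57, -4.43).

(-227.57, -4.43)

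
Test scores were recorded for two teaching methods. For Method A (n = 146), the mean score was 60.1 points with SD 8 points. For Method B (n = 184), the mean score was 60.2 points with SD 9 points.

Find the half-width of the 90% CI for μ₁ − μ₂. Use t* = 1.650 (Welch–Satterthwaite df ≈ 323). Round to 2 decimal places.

Per-group SEs: s₁/√n₁ = 8/√146 = 0.6621, s₂/√n₂ = 9/√184 = 0.6635.
Unpooled SE of the difference: √(0.43837641 + 0.44023225) = 0.9373.
Margin of error = t* · SE = 1.650 × 0.9373 = 1.5465.

1.55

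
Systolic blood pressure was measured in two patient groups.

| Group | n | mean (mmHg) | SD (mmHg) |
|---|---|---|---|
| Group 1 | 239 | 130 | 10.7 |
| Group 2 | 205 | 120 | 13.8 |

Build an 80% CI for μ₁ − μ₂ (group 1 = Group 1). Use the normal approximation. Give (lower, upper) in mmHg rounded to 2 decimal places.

Standard errors of each mean: 10.7/√239 = 0.6921 and 13.8/√205 = 0.9638.
SE(x̄₁ − x̄₂) = √(0.6921² + 0.9638²) = 1.1866 for independent samples with unequal variances.
With z* = 1.282, the margin is 1.282 × 1.1866 = 1.5212.
x̄₁ − x̄₂ = 130 − 120 = 10.0000; the interval is 10.0000 ± 1.5212 = (8.48, 11.52).

(8.48, 11.52)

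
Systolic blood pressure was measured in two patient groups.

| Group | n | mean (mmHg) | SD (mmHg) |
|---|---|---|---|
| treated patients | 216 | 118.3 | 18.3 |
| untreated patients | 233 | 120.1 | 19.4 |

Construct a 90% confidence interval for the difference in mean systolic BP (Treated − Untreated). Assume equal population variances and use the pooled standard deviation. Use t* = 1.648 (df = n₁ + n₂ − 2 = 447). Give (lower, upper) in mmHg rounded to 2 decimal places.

(-4.74, 1.14)

s_p = √[((n₁−1)s₁² + (n₂−1)s₂²)/(n₁+n₂−2)] = √[(215·18.3² + 232·19.4²)/447] = 18.8789.
SE = 18.8789·√(1/216 + 1/233) = 1.7832.
With t* = 1.648, margin = 1.648 × 1.7832 = 2.9387.
x̄₁ − x̄₂ = 118.3 − 120.1 = -1.8000; interval -1.8000 ± 2.9387 = (-4.74, 1.14).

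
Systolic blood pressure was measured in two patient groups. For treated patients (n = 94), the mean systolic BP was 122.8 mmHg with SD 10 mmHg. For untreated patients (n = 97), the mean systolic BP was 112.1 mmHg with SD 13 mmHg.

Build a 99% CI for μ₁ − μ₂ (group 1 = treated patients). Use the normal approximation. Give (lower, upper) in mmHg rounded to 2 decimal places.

Per-group SEs: s₁/√n₁ = 10/√94 = 1.0314, s₂/√n₂ = 13/√97 = 1.3200.
Unpooled SE of the difference: √(1.06378596 + 1.7424) = 1.6752.
Margin of error = z* · SE = 2.576 × 1.6752 = 4.3153.
x̄₁ − x̄₂ = 122.8 − 112.1 = 10.7000.
CI: 10.7000 ± 4.3153 = (6.38, 15.02).

(6.38, 15.02)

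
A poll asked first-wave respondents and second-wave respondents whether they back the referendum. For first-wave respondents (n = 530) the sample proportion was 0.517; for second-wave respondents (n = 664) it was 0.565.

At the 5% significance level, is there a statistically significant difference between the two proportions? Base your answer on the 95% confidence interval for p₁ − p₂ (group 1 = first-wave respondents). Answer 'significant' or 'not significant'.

not significant

Each SE is √(p̂(1−p̂)/n): √(0.5170·0.4830/530) = 0.02171 and √(0.5650·0.4350/664) = 0.01924.
SE(p̂₁ − p̂₂) = √(SE₁² + SE₂²) = √(0.0004713241 + 0.0003701776) = 0.02901, since the two samples are independent.
At 95% confidence z* = 1.960; margin = 1.960 × 0.02901 = 0.05686.
The difference is 0.5170 − 0.5650 = -0.0480, so the interval is -0.0480 ± 0.05686 = (-0.10486, 0.00886).
The interval (-0.10486, 0.00886) contains 0, so the difference is not significant.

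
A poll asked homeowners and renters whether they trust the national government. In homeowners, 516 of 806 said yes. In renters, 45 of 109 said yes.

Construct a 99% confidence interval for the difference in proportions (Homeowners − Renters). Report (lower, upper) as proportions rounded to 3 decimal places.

p̂₁ = 516/806 = 0.6402 and p̂₂ = 45/109 = 0.4128.
SE₁ = √(p̂₁(1−p̂₁)/n₁) = √(0.6402·0.3598/806) = 0.01691; SE₂ = √(0.4128·0.5872/109) = 0.04716.
Independent samples: SE of the difference = √(SE₁² + SE₂²) = √(0.0002859481 + 0.0022240656) = 0.05010.
z* for 99% confidence is 2.576, so the margin of error is 2.576 × 0.05010 = 0.12906.
Point estimate p̂₁ − p̂₂ = 0.6402 − 0.4128 = 0.2274.
0.2274 ± 0.12906 → (0.098, 0.356).

(0.098, 0.356)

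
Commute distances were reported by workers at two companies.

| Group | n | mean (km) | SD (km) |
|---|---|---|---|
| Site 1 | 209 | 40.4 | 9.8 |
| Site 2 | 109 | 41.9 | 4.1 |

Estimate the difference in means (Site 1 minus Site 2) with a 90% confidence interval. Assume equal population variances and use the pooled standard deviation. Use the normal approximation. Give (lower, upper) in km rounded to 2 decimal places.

(-3.11, 0.11)

s_p = √[((n₁−1)s₁² + (n₂−1)s₂²)/(n₁+n₂−2)] = √[(208·9.8² + 108·4.1²)/316] = 8.3043.
SE = 8.3043·√(1/209 + 1/109) = 0.9811.
With z* = 1.645, margin = 1.645 × 0.9811 = 1.6139.
x̄₁ − x̄₂ = 40.4 − 41.9 = -1.5000; interval -1.5000 ± 1.6139 = (-3.11, 0.11).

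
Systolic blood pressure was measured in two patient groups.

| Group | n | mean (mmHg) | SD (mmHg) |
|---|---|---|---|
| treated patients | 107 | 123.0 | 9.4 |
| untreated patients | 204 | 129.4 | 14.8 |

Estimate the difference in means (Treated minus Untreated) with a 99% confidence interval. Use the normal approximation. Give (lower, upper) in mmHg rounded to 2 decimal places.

SE₁ = s₁/√n₁ = 9.4/√107 = 0.9087; SE₂ = 14.8/√204 = 1.0362.
Independent samples, unequal variances: SE_diff = √(SE₁² + SE₂²) = √(0.82573569 + 1.07371044) = 1.3782.
z* = 2.576, so margin of error = 2.576 × 1.3782 = 3.5502.
Difference in means = 123.0 − 129.4 = -6.4000.
-6.4000 ± 3.5502 → (-9.95, -2.85).

(-9.95, -2.85)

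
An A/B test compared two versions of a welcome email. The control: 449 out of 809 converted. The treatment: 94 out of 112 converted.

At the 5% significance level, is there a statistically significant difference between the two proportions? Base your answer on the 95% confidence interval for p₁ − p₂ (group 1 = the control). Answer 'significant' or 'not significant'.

First, p̂₁ = 449/809 = 0.5550; p̂₂ = 94/112 = 0.8393.
The two standard errors are √(0.5550×0.4450/809) = 0.01747 and √(0.8393×0.1607/112) = 0.03470.
Because the samples are independent, SE_diff = √(0.01747² + 0.03470²) = 0.03885.
Using z* = 1.960 for 95%, ME = 1.960 × 0.03885 = 0.07615.
p̂₁ − p̂₂ = -0.2843; interval -0.2843 ± 0.07615 gives (-0.36045, -0.20815).
The interval (-0.36045, -0.20815) does not contain 0, so the difference is significant.

significant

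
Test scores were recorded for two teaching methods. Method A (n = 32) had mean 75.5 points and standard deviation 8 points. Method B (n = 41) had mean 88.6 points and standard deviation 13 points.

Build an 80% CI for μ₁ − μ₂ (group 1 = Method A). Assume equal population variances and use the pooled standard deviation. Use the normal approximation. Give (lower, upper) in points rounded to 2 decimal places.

Pooled variance s_p² = [31·8² + 40·13²] / (32+41−2) = 123.1549, so s_p = 11.0975.
SE_diff = s_p·√(1/n₁ + 1/n₂) = 11.0975·√(1/32 + 1/41) = 2.6177.
z* = 1.282; margin = 1.282 × 2.6177 = 3.3559.
Difference = 75.5 − 88.6 = -13.1000.
-13.1000 ± 3.3559 → (-16.46, -9.74).

(-16.46, -9.74)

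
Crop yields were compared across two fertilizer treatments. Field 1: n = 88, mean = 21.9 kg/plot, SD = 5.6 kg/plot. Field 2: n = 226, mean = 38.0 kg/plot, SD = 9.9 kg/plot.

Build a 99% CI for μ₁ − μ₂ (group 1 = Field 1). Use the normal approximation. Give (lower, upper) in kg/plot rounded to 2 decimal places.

(-18.39, -13.81)

SE₁ = s₁/√n₁ = 5.6/√88 = 0.5970; SE₂ = 9.9/√226 = 0.6585.
Independent samples, unequal variances: SE_diff = √(SE₁² + SE₂²) = √(0.356409 + 0.43362225) = 0.8888.
z* = 2.576, so margin of error = 2.576 × 0.8888 = 2.2895.
Difference in means = 21.9 − 38.0 = -16.1000.
-16.1000 ± 2.2895 → (-18.39, -13.81).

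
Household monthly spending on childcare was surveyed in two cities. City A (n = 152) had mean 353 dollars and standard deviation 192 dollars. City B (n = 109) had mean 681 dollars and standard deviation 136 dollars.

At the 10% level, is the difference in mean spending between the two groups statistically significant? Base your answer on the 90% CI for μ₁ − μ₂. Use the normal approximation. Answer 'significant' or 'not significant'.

significant

SE₁ = s₁/√n₁ = 192/√152 = 15.5733; SE₂ = 136/√109 = 13.0264.
Independent samples, unequal variances: SE_diff = √(SE₁² + SE₂²) = √(242.52767289 + 169.68709696) = 20.3031.
z* = 1.645, so margin of error = 1.645 × 20.3031 = 33.3986.
Difference in means = 353 − 681 = -328.0000.
-328.0000 ± 33.3986 → (-361.3986, -294.6014).
The interval (-361.3986, -294.6014) does not contain 0, so the difference is significant.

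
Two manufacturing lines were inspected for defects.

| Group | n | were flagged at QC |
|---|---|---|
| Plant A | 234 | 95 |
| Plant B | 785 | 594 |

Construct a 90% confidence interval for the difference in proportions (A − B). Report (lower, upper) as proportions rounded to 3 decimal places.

First, p̂₁ = 95/234 = 0.4060; p̂₂ = 594/785 = 0.7567.
The two standard errors are √(0.4060×0.5940/234) = 0.03210 and √(0.7567×0.2433/785) = 0.01531.
Because the samples are independent, SE_diff = √(0.03210² + 0.01531²) = 0.03556.
Using z* = 1.645 for 90%, ME = 1.645 × 0.03556 = 0.05850.
p̂₁ − p̂₂ = -0.3507; interval -0.3507 ± 0.05850 gives (-0.409, -0.292).

(-0.409, -0.292)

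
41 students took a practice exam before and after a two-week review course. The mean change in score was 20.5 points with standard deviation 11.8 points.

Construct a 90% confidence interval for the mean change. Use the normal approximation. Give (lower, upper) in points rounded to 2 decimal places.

This is a matched-pairs design, so SE = s_d/√n = 11.8/√41 = 1.8429.
Margin = 1.645 × 1.8429 = 3.0316; the interval is 20.5 ± 3.0316 = (17.47, 23.53).

(17.47, 23.53)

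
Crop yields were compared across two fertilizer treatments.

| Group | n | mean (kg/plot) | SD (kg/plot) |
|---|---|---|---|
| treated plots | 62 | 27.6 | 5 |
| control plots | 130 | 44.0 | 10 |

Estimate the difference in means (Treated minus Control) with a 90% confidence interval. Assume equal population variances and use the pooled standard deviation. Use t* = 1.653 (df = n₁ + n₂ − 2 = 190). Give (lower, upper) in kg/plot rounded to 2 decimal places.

(-18.62, -14.18)

s_p = √[((n₁−1)s₁² + (n₂−1)s₂²)/(n₁+n₂−2)] = √[(61·5² + 129·10²)/190] = 8.7133.
SE = 8.7133·√(1/62 + 1/130) = 1.3448.
With t* = 1.653, margin = 1.653 × 1.3448 = 2.2230.
x̄₁ − x̄₂ = 27.6 − 44.0 = -16.4000; interval -16.4000 ± 2.2230 = (-18.62, -14.18).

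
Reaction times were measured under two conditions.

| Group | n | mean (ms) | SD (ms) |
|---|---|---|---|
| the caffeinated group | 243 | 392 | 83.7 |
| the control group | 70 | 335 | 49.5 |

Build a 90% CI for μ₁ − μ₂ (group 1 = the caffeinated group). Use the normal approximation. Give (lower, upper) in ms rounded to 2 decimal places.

Per-group SEs: s₁/√n₁ = 83.7/√243 = 5.3694, s₂/√n₂ = 49.5/√70 = 5.9164.
Unpooled SE of the difference: √(28.83045636 + 35.00378896) = 7.9896.
Margin of error = z* · SE = 1.645 × 7.9896 = 13.1429.
x̄₁ − x̄₂ = 392 − 335 = 57.0000.
CI: 57.0000 ± 13.1429 = (43.86, 70.14).

(43.86, 70.14)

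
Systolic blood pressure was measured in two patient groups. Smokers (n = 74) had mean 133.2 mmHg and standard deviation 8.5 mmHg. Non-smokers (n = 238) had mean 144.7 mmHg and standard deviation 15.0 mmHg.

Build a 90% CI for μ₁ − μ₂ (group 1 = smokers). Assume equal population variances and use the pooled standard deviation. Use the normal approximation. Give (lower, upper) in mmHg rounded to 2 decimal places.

(-14.51, -8.49)

Pooled variance s_p² = [73·8.5² + 237·15.0²] / (74+238−2) = 189.0298, so s_p = 13.7488.
SE_diff = s_p·√(1/n₁ + 1/n₂) = 13.7488·√(1/74 + 1/238) = 1.8299.
z* = 1.645; margin = 1.645 × 1.8299 = 3.0102.
Difference = 133.2 − 144.7 = -11.5000.
-11.5000 ± 3.0102 → (-14.51, -8.49).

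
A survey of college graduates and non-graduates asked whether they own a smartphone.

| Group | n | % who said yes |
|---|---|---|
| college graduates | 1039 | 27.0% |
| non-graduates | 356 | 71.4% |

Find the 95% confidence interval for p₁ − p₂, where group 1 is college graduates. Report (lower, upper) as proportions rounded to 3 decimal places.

(-0.498, -0.390)

Each SE is √(p̂(1−p̂)/n): √(0.2700·0.7300/1039) = 0.01377 and √(0.7140·0.2860/356) = 0.02395.
SE(p̂₁ − p̂₂) = √(SE₁² + SE₂²) = √(0.0001896129 + 0.0005736025) = 0.02763, since the two samples are independent.
At 95% confidence z* = 1.960; margin = 1.960 × 0.02763 = 0.05415.
The difference is 0.2700 − 0.7140 = -0.4440, so the interval is -0.4440 ± 0.05415 = (-0.498, -0.390).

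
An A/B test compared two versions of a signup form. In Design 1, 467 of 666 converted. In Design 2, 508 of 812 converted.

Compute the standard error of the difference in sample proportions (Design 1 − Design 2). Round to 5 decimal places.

0.02456

p̂₁ = 467/666 = 0.7012 and p̂₂ = 508/812 = 0.6256.
SE₁ = √(p̂₁(1−p̂₁)/n₁) = √(0.7012·0.2988/666) = 0.01774; SE₂ = √(0.6256·0.3744/812) = 0.01698.
Independent samples: SE of the difference = √(SE₁² + SE₂²) = √(0.0003147076 + 0.0002883204) = 0.02456.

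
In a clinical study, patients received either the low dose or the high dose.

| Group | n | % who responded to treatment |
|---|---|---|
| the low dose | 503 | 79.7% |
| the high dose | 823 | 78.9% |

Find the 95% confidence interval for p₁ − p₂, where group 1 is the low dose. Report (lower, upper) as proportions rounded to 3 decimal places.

(-0.037, 0.053)

Each SE is √(p̂(1−p̂)/n): √(0.7970·0.2030/503) = 0.01793 and √(0.7890·0.2110/823) = 0.01422.
SE(p̂₁ − p̂₂) = √(SE₁² + SE₂²) = √(0.0003214849 + 0.0002022084) = 0.02288, since the two samples are independent.
At 95% confidence z* = 1.960; margin = 1.960 × 0.02288 = 0.04484.
The difference is 0.7970 − 0.7890 = 0.0080, so the interval is 0.0080 ± 0.04484 = (-0.037, 0.053).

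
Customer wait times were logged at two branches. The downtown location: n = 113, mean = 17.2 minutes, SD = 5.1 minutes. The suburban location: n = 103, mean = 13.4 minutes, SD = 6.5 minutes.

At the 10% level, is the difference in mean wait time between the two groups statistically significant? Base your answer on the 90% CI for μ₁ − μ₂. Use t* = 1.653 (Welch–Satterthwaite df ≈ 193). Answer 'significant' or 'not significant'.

significant

Per-group SEs: s₁/√n₁ = 5.1/√113 = 0.4798, s₂/√n₂ = 6.5/√103 = 0.6405.
Unpooled SE of the difference: √(0.23020804 + 0.41024025) = 0.8003.
Margin of error = t* · SE = 1.653 × 0.8003 = 1.3229.
x̄₁ − x̄₂ = 17.2 − 13.4 = 3.8000.
CI: 3.8000 ± 1.3229 = (2.4771, 5.1229).
The interval (2.4771, 5.1229) does not contain 0, so the difference is significant.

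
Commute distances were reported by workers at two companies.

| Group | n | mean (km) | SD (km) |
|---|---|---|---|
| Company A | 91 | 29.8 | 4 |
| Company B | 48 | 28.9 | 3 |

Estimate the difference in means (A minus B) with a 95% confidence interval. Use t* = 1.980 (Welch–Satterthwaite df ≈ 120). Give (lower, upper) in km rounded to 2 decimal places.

Per-group SEs: s₁/√n₁ = 4/√91 = 0.4193, s₂/√n₂ = 3/√48 = 0.4330.
Unpooled SE of the difference: √(0.17581249 + 0.187489) = 0.6027.
Margin of error = t* · SE = 1.980 × 0.6027 = 1.1933.
x̄₁ − x̄₂ = 29.8 − 28.9 = 0.9000.
CI: 0.9000 ± 1.1933 = (-0.29, 2.09).

(-0.29, 2.09)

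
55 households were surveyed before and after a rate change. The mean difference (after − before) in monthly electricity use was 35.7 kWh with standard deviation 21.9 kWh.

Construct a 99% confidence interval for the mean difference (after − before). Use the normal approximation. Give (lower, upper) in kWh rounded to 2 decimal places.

(28.09, 43.31)

Paired design: SE = s_d/√n = 21.9/√55 = 2.9530.
z* = 2.576; margin of error = 2.576 × 2.9530 = 7.6069.
35.7 ± 7.6069 → (28.09, 43.31).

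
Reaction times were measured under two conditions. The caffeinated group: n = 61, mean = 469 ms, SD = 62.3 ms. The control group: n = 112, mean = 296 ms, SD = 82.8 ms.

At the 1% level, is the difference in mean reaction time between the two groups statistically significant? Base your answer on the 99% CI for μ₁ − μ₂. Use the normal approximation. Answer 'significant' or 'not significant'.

significant

Per-group SEs: s₁/√n₁ = 62.3/√61 = 7.9767, s₂/√n₂ = 82.8/√112 = 7.8239.
Unpooled SE of the difference: √(63.62774289 + 61.21341121) = 11.1732.
Margin of error = z* · SE = 2.576 × 11.1732 = 28.7822.
x̄₁ − x̄₂ = 469 − 296 = 173.0000.
CI: 173.0000 ± 28.7822 = (144.2178, 201.7822).
The interval (144.2178, 201.7822) does not contain 0, so the difference is significant.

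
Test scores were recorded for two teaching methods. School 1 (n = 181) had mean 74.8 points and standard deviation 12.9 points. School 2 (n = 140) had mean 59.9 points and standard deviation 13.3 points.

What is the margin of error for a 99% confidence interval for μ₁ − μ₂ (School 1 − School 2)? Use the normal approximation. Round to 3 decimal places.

3.806

SE₁ = s₁/√n₁ = 12.9/√181 = 0.9588; SE₂ = 13.3/√140 = 1.1241.
Independent samples, unequal variances: SE_diff = √(SE₁² + SE₂²) = √(0.91929744 + 1.26360081) = 1.4775.
z* = 2.576, so margin of error = 2.576 × 1.4775 = 3.8060.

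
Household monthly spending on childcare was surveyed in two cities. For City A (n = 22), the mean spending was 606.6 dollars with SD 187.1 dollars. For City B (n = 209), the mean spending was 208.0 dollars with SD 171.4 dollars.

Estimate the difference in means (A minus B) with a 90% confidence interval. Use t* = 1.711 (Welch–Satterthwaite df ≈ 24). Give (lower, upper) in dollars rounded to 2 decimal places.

(327.40, 469.80)

Per-group SEs: s₁/√n₁ = 187.1/√22 = 39.8899, s₂/√n₂ = 171.4/√209 = 11.8560.
Unpooled SE of the difference: √(1591.20412201 + 140.564736) = 41.6145.
Margin of error = t* · SE = 1.711 × 41.6145 = 71.2024.
x̄₁ − x̄₂ = 606.6 − 208.0 = 398.6000.
CI: 398.6000 ± 71.2024 = (327.40, 469.80).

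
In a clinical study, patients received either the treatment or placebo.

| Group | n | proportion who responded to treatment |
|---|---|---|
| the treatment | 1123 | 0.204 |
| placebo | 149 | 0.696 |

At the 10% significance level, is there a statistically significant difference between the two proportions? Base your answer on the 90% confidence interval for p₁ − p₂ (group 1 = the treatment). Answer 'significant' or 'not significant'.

Each SE is √(p̂(1−p̂)/n): √(0.2040·0.7960/1123) = 0.01202 and √(0.6960·0.3040/149) = 0.03768.
SE(p̂₁ − p̂₂) = √(SE₁² + SE₂²) = √(0.0001444804 + 0.0014197824) = 0.03955, since the two samples are independent.
At 90% confidence z* = 1.645; margin = 1.645 × 0.03955 = 0.06506.
The difference is 0.2040 − 0.6960 = -0.4920, so the interval is -0.4920 ± 0.06506 = (-0.55706, -0.42694).
The interval (-0.55706, -0.42694) does not contain 0, so the difference is significant.

significant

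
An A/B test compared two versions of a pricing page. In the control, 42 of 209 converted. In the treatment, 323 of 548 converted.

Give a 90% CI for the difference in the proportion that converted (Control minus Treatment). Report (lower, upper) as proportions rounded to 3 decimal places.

(-0.446, -0.331)

p̂₁ = 42/209 = 0.2010 and p̂₂ = 323/548 = 0.5894.
SE₁ = √(p̂₁(1−p̂₁)/n₁) = √(0.2010·0.7990/209) = 0.02772; SE₂ = √(0.5894·0.4106/548) = 0.02101.
Independent samples: SE of the difference = √(SE₁² + SE₂²) = √(0.0007683984 + 0.0004414201) = 0.03478.
z* for 90% confidence is 1.645, so the margin of error is 1.645 × 0.03478 = 0.05721.
Point estimate p̂₁ − p̂₂ = 0.2010 − 0.5894 = -0.3884.
-0.3884 ± 0.05721 → (-0.446, -0.331).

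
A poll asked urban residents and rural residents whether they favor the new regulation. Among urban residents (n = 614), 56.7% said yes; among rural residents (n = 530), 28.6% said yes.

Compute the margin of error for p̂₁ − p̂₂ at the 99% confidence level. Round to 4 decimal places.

The two standard errors are √(0.5670×0.4330/614) = 0.02000 and √(0.2860×0.7140/530) = 0.01963.
Because the samples are independent, SE_diff = √(0.02000² + 0.01963²) = 0.02802.
Using z* = 2.576 for 99%, ME = 2.576 × 0.02802 = 0.07218.

0.0722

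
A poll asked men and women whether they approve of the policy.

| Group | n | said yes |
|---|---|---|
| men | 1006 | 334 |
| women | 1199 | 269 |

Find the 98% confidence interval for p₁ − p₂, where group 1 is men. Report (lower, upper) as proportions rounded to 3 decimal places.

p̂₁ = 334/1006 = 0.3320 and p̂₂ = 269/1199 = 0.2244.
SE₁ = √(p̂₁(1−p̂₁)/n₁) = √(0.3320·0.6680/1006) = 0.01485; SE₂ = √(0.2244·0.7756/1199) = 0.01205.
Independent samples: SE of the difference = √(SE₁² + SE₂²) = √(0.0002205225 + 0.0001452025) = 0.01912.
z* for 98% confidence is 2.326, so the margin of error is 2.326 × 0.01912 = 0.04447.
Point estimate p̂₁ − p̂₂ = 0.3320 − 0.2244 = 0.1076.
0.1076 ± 0.04447 → (0.063, 0.152).

(0.063, 0.152)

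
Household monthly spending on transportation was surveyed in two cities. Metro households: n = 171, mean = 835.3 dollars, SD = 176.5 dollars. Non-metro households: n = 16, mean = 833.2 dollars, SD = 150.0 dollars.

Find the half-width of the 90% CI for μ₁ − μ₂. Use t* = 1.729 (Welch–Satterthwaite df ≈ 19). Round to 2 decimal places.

68.91

Standard errors of each mean: 176.5/√171 = 13.4973 and 150.0/√16 = 37.5000.
SE(x̄₁ − x̄₂) = √(13.4973² + 37.5000²) = 39.8551 for independent samples with unequal variances.
With t* = 1.729, the margin is 1.729 × 39.8551 = 68.9095.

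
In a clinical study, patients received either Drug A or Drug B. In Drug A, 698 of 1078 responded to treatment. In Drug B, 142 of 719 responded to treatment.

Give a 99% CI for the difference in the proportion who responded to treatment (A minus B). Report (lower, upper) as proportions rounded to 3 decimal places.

p̂₁ = 698/1078 = 0.6475 and p̂₂ = 142/719 = 0.1975.
SE₁ = √(p̂₁(1−p̂₁)/n₁) = √(0.6475·0.3525/1078) = 0.01455; SE₂ = √(0.1975·0.8025/719) = 0.01485.
Independent samples: SE of the difference = √(SE₁² + SE₂²) = √(0.0002117025 + 0.0002205225) = 0.02079.
z* for 99% confidence is 2.576, so the margin of error is 2.576 × 0.02079 = 0.05356.
Point estimate p̂₁ − p̂₂ = 0.6475 − 0.1975 = 0.4500.
0.4500 ± 0.05356 → (0.396, 0.504).

(0.396, 0.504)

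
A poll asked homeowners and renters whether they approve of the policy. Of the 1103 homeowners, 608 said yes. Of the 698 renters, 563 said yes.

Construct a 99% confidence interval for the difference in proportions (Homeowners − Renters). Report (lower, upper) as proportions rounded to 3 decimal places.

(-0.310, -0.201)

Sample proportions: 608/1103 = 0.5512, 563/698 = 0.8066.
Each SE is √(p̂(1−p̂)/n): √(0.5512·0.4488/1103) = 0.01498 and √(0.8066·0.1934/698) = 0.01495.
SE(p̂₁ − p̂₂) = √(SE₁² + SE₂²) = √(0.0002244004 + 0.0002235025) = 0.02116, since the two samples are independent.
At 99% confidence z* = 2.576; margin = 2.576 × 0.02116 = 0.05451.
The difference is 0.5512 − 0.8066 = -0.2554, so the interval is -0.2554 ± 0.05451 = (-0.310, -0.201).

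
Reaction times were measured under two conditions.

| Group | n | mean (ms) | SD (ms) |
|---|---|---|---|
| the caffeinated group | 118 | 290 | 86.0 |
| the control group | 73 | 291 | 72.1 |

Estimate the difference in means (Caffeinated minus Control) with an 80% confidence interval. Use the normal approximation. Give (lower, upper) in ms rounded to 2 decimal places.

(-15.83, 13.83)

SE₁ = s₁/√n₁ = 86.0/√118 = 7.9169; SE₂ = 72.1/√73 = 8.4387.
Independent samples, unequal variances: SE_diff = √(SE₁² + SE₂²) = √(62.67730561 + 71.21165769) = 11.5710.
z* = 1.282, so margin of error = 1.282 × 11.5710 = 14.8340.
Difference in means = 290 − 291 = -1.0000.
-1.0000 ± 14.8340 → (-15.83, 13.83).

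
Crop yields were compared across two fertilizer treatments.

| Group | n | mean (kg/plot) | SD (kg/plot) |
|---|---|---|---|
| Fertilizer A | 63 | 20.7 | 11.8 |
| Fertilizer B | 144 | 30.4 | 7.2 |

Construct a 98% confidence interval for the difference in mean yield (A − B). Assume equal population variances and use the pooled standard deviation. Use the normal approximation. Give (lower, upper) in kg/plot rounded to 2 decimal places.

(-12.81, -6.59)

Pooled variance s_p² = [62·11.8² + 143·7.2²] / (63+144−2) = 78.2732, so s_p = 8.8472.
SE_diff = s_p·√(1/n₁ + 1/n₂) = 8.8472·√(1/63 + 1/144) = 1.3364.
z* = 2.326; margin = 2.326 × 1.3364 = 3.1085.
Difference = 20.7 − 30.4 = -9.7000.
-9.7000 ± 3.1085 → (-12.81, -6.59).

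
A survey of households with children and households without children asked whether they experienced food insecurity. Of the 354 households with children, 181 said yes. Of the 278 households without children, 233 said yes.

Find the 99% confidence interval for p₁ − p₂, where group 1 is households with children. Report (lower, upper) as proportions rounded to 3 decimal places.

p̂₁ = 181/354 = 0.5113 and p̂₂ = 233/278 = 0.8381.
SE₁ = √(p̂₁(1−p̂₁)/n₁) = √(0.5113·0.4887/354) = 0.02657; SE₂ = √(0.8381·0.1619/278) = 0.02209.
Independent samples: SE of the difference = √(SE₁² + SE₂²) = √(0.0007059649 + 0.0004879681) = 0.03455.
z* for 99% confidence is 2.576, so the margin of error is 2.576 × 0.03455 = 0.08900.
Point estimate p̂₁ − p̂₂ = 0.5113 − 0.8381 = -0.3268.
-0.3268 ± 0.08900 → (-0.416, -0.238).

(-0.416, -0.238)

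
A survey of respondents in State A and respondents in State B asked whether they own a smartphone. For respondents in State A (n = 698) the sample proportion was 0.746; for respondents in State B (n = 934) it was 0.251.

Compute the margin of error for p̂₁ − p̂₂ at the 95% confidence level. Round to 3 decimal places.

0.043

The two standard errors are √(0.7460×0.2540/698) = 0.01648 and √(0.2510×0.7490/934) = 0.01419.
Because the samples are independent, SE_diff = √(0.01648² + 0.01419²) = 0.02175.
Using z* = 1.960 for 95%, ME = 1.960 × 0.02175 = 0.04263.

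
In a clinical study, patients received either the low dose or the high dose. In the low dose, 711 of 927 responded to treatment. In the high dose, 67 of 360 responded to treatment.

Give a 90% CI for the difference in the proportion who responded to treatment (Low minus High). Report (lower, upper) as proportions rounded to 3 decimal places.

p̂₁ = 711/927 = 0.7670 and p̂₂ = 67/360 = 0.1861.
SE₁ = √(p̂₁(1−p̂₁)/n₁) = √(0.7670·0.2330/927) = 0.01388; SE₂ = √(0.1861·0.8139/360) = 0.02051.
Independent samples: SE of the difference = √(SE₁² + SE₂²) = √(0.0001926544 + 0.0004206601) = 0.02477.
z* for 90% confidence is 1.645, so the margin of error is 1.645 × 0.02477 = 0.04075.
Point estimate p̂₁ − p̂₂ = 0.7670 − 0.1861 = 0.5809.
0.5809 ± 0.04075 → (0.540, 0.622).

(0.540, 0.622)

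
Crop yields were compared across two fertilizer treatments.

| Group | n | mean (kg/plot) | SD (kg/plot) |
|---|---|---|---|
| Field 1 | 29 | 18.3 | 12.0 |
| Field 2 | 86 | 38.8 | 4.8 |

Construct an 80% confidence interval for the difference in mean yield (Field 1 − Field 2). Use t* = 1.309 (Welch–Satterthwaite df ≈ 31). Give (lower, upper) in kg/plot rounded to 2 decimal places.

(-23.49, -17.51)

Per-group SEs: s₁/√n₁ = 12.0/√29 = 2.2283, s₂/√n₂ = 4.8/√86 = 0.5176.
Unpooled SE of the difference: √(4.96532089 + 0.26790976) = 2.2876.
Margin of error = t* · SE = 1.309 × 2.2876 = 2.9945.
x̄₁ − x̄₂ = 18.3 − 38.8 = -20.5000.
CI: -20.5000 ± 2.9945 = (-23.49, -17.51).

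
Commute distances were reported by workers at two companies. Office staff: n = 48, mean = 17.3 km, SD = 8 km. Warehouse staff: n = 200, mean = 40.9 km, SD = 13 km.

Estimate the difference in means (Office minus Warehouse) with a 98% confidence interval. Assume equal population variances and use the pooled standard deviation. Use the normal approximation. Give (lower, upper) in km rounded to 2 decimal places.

s_p = √[((n₁−1)s₁² + (n₂−1)s₂²)/(n₁+n₂−2)] = √[(47·8² + 199·13²)/246] = 12.2041.
SE = 12.2041·√(1/48 + 1/200) = 1.9615.
With z* = 2.326, margin = 2.326 × 1.9615 = 4.5624.
x̄₁ − x̄₂ = 17.3 − 40.9 = -23.6000; interval -23.6000 ± 4.5624 = (-28.16, -19.04).

(-28.16, -19.04)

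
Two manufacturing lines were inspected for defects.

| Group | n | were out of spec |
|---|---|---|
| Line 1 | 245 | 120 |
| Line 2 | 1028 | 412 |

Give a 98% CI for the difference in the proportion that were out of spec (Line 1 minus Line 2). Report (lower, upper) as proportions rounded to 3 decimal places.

First, p̂₁ = 120/245 = 0.4898; p̂₂ = 412/1028 = 0.4008.
The two standard errors are √(0.4898×0.5102/245) = 0.03194 and √(0.4008×0.5992/1028) = 0.01528.
Because the samples are independent, SE_diff = √(0.03194² + 0.01528²) = 0.03541.
Using z* = 2.326 for 98%, ME = 2.326 × 0.03541 = 0.08236.
p̂₁ − p̂₂ = 0.0890; interval 0.0890 ± 0.08236 gives (0.007, 0.171).

(0.007, 0.171)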